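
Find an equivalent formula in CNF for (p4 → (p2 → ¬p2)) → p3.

(p4 ∨ p3) ∧ (p2 ∨ p3)

(p4 → (p2 → ¬p2)) → p3
≡ ¬(p4 → (p2 → ¬p2)) ∨ p3   [eliminate →]
≡ ¬(¬p4 ∨ (p2 → ¬p2)) ∨ p3   [eliminate →]
≡ ¬(¬p4 ∨ ¬p2 ∨ ¬p2) ∨ p3   [eliminate →]
≡ (¬¬p4 ∧ ¬¬p2 ∧ ¬¬p2) ∨ p3   [De Morgan]
≡ (p4 ∧ ¬¬p2 ∧ ¬¬p2) ∨ p3   [double negation]
≡ (p4 ∧ p2 ∧ ¬¬p2) ∨ p3   [double negation]
≡ (p4 ∧ p2 ∧ p2) ∨ p3   [double negation]
≡ (p4 ∨ p3) ∧ (p2 ∨ p3) ∧ (p2 ∨ p3)   [distribute ∨ over ∧]
≡ (p4 ∨ p3) ∧ (p2 ∨ p3)   [simplify]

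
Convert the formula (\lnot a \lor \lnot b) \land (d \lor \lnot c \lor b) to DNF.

(\lnot a \lor \lnot b) \land (d \lor \lnot c \lor b)
≡ (\lnot a \land d) \lor (\lnot a \land \lnot c) \lor (\lnot a \land b) \lor (\lnot b \land d) \lor (\lnot b \land \lnot c) \lor (\lnot b \land b)
≡ (\lnot a \land d) \lor (\lnot a \land \lnot c) \lor (\lnot a \land b) \lor (\lnot b \land d) \lor (\lnot b \land \lnot c)

(\lnot a \land d) \lor (\lnot a \land \lnot c) \lor (\lnot a \land b) \lor (\lnot b \land d) \lor (\lnot b \land \lnot c)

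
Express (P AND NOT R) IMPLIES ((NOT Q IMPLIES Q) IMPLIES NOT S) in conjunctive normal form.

(P AND NOT R) IMPLIES ((NOT Q IMPLIES Q) IMPLIES NOT S)
⇔ NOT (P AND NOT R) OR ((NOT Q IMPLIES Q) IMPLIES NOT S)   [eliminate IMPLIES]
⇔ NOT (P AND NOT R) OR NOT (NOT Q IMPLIES Q) OR NOT S   [eliminate IMPLIES]
⇔ NOT (P AND NOT R) OR NOT (NOT NOT Q OR Q) OR NOT S   [eliminate IMPLIES]
⇔ NOT P OR NOT NOT R OR NOT (NOT NOT Q OR Q) OR NOT S   [De Morgan]
⇔ NOT P OR R OR NOT (NOT NOT Q OR Q) OR NOT S   [double negation]
⇔ NOT P OR R OR (NOT NOT NOT Q AND NOT Q) OR NOT S   [De Morgan]
⇔ NOT P OR R OR (NOT Q AND NOT Q) OR NOT S   [double negation]
⇔ (NOT P OR R OR NOT Q OR NOT S) AND (NOT P OR R OR NOT Q OR NOT S)   [distribute OR over AND]
⇔ NOT P OR R OR NOT Q OR NOT S   [simplify]

NOT P OR R OR NOT Q OR NOT S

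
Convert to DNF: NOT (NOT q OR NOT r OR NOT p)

q AND r AND p

NOT (NOT q OR NOT r OR NOT p)
⇔ NOT NOT q AND NOT NOT r AND NOT NOT p
⇔ q AND NOT NOT r AND NOT NOT p
⇔ q AND r AND NOT NOT p
⇔ q AND r AND p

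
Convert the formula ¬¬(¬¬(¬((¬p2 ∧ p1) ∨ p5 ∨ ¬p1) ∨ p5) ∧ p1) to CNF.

(p2 ∨ ¬p1 ∨ p5) ∧ p1

¬¬(¬¬(¬((¬p2 ∧ p1) ∨ p5 ∨ ¬p1) ∨ p5) ∧ p1)
⇔ ¬¬(¬((¬p2 ∧ p1) ∨ p5 ∨ ¬p1) ∨ p5) ∧ p1   — double negation
⇔ (¬((¬p2 ∧ p1) ∨ p5 ∨ ¬p1) ∨ p5) ∧ p1   — double negation
⇔ ((¬(¬p2 ∧ p1) ∧ ¬p5 ∧ ¬¬p1) ∨ p5) ∧ p1   — De Morgan
⇔ (((¬¬p2 ∨ ¬p1) ∧ ¬p5 ∧ ¬¬p1) ∨ p5) ∧ p1   — De Morgan
⇔ (((p2 ∨ ¬p1) ∧ ¬p5 ∧ ¬¬p1) ∨ p5) ∧ p1   — double negation
⇔ (((p2 ∨ ¬p1) ∧ ¬p5 ∧ p1) ∨ p5) ∧ p1   — double negation
⇔ (p2 ∨ ¬p1 ∨ p5) ∧ (¬p5 ∨ p5) ∧ (p1 ∨ p5) ∧ p1   — distribute ∨ over ∧
⇔ (p2 ∨ ¬p1 ∨ p5) ∧ p1   — simplify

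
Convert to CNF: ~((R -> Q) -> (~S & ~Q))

~((R -> Q) -> (~S & ~Q))
= ~(~(R -> Q) | (~S & ~Q))   [eliminate ->]
= ~(~(~R | Q) | (~S & ~Q))   [eliminate ->]
= ~~(~R | Q) & ~(~S & ~Q)   [De Morgan]
= (~R | Q) & ~(~S & ~Q)   [double negation]
= (~R | Q) & (~~S | ~~Q)   [De Morgan]
= (~R | Q) & (S | ~~Q)   [double negation]
= (~R | Q) & (S | Q)   [double negation]

(~R | Q) & (S | Q)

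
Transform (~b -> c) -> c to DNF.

(~b -> c) -> c
= ~(~b -> c) | c   [eliminate ->]
= ~(~~b | c) | c   [eliminate ->]
= (~~~b & ~c) | c   [De Morgan]
= (~b & ~c) | c   [double negation]

(~b & ~c) | c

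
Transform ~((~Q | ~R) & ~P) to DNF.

(Q & R) | P

~((~Q | ~R) & ~P)
≡ ~(~Q | ~R) | ~~P
≡ (~~Q & ~~R) | ~~P
≡ (Q & ~~R) | ~~P
≡ (Q & R) | ~~P
≡ (Q & R) | P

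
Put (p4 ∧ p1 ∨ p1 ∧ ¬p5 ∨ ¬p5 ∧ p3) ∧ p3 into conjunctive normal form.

(p4 ∨ ¬p5) ∧ (p1 ∨ ¬p5) ∧ p3

(p4 ∧ p1 ∨ p1 ∧ ¬p5 ∨ ¬p5 ∧ p3) ∧ p3
= (p4 ∨ p1 ∨ ¬p5) ∧ (p4 ∨ p1 ∨ p3) ∧ (p4 ∨ ¬p5 ∨ ¬p5) ∧ (p4 ∨ ¬p5 ∨ p3) ∧ (p1 ∨ p1 ∨ ¬p5) ∧ (p1 ∨ p1 ∨ p3) ∧ (p1 ∨ ¬p5 ∨ ¬p5) ∧ (p1 ∨ ¬p5 ∨ p3) ∧ p3   [distribute ∨ over ∧]
= (p4 ∨ ¬p5) ∧ (p1 ∨ ¬p5) ∧ p3   [simplify]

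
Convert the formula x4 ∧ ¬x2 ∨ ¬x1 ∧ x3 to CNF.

x4 ∧ ¬x2 ∨ ¬x1 ∧ x3
≡ (x4 ∨ ¬x1) ∧ (x4 ∨ x3) ∧ (¬x2 ∨ ¬x1) ∧ (¬x2 ∨ x3)   — distribute ∨ over ∧

(x4 ∨ ¬x1) ∧ (x4 ∨ x3) ∧ (¬x2 ∨ ¬x1) ∧ (¬x2 ∨ x3)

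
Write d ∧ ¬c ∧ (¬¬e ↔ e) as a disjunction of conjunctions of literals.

d ∧ ¬c ∧ (¬¬e ↔ e)
≡ d ∧ ¬c ∧ (¬¬e → e) ∧ (e → ¬¬e)   [eliminate ↔]
≡ d ∧ ¬c ∧ (¬¬¬e ∨ e) ∧ (e → ¬¬e)   [eliminate →]
≡ d ∧ ¬c ∧ (¬¬¬e ∨ e) ∧ (¬e ∨ ¬¬e)   [eliminate →]
≡ d ∧ ¬c ∧ (¬e ∨ e) ∧ (¬e ∨ ¬¬e)   [double negation]
≡ d ∧ ¬c ∧ (¬e ∨ e) ∧ (¬e ∨ e)   [double negation]
≡ (d ∧ ¬c ∧ ¬e ∧ ¬e) ∨ (d ∧ ¬c ∧ ¬e ∧ e) ∨ (d ∧ ¬c ∧ e ∧ ¬e) ∨ (d ∧ ¬c ∧ e ∧ e)   [distribute ∧ over ∨]
≡ (d ∧ ¬c ∧ ¬e) ∨ (d ∧ ¬c ∧ e)   [simplify]

(d ∧ ¬c ∧ ¬e) ∨ (d ∧ ¬c ∧ e)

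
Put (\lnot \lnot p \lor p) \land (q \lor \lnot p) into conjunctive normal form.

p \land (q \lor \lnot p)

(\lnot \lnot p \lor p) \land (q \lor \lnot p)
= (p \lor p) \land (q \lor \lnot p)   (double negation)
= p \land (q \lor \lnot p)   (simplify)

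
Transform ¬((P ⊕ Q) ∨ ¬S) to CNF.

(¬P ∨ Q) ∧ (¬Q ∨ P) ∧ S

¬((P ⊕ Q) ∨ ¬S)
≡ ¬(((P ∨ Q) ∧ ¬(P ∧ Q)) ∨ ¬S)   — expand ⊕
≡ ¬((P ∨ Q) ∧ ¬(P ∧ Q)) ∧ ¬¬S   — De Morgan
≡ (¬(P ∨ Q) ∨ ¬¬(P ∧ Q)) ∧ ¬¬S   — De Morgan
≡ ((¬P ∧ ¬Q) ∨ ¬¬(P ∧ Q)) ∧ ¬¬S   — De Morgan
≡ ((¬P ∧ ¬Q) ∨ (P ∧ Q)) ∧ ¬¬S   — double negation
≡ ((¬P ∧ ¬Q) ∨ (P ∧ Q)) ∧ S   — double negation
≡ (¬P ∨ P) ∧ (¬P ∨ Q) ∧ (¬Q ∨ P) ∧ (¬Q ∨ Q) ∧ S   — distribute ∨ over ∧
≡ (¬P ∨ Q) ∧ (¬Q ∨ P) ∧ S   — simplify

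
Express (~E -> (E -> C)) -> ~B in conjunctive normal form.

(~E | ~B) & (E | ~B) & (~C | ~B)

(~E -> (E -> C)) -> ~B
≡ ~(~E -> (E -> C)) | ~B   — eliminate ->
≡ ~(~~E | (E -> C)) | ~B   — eliminate ->
≡ ~(~~E | ~E | C) | ~B   — eliminate ->
≡ (~~~E & ~~E & ~C) | ~B   — De Morgan
≡ (~E & ~~E & ~C) | ~B   — double negation
≡ (~E & E & ~C) | ~B   — double negation
≡ (~E | ~B) & (E | ~B) & (~C | ~B)   — distribute | over &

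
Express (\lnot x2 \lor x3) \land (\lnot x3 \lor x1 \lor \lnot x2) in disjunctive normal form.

(\lnot x2 \lor x3) \land (\lnot x3 \lor x1 \lor \lnot x2)
≡ (\lnot x2 \land \lnot x3) \lor (\lnot x2 \land x1) \lor (\lnot x2 \land \lnot x2) \lor (x3 \land \lnot x3) \lor (x3 \land x1) \lor (x3 \land \lnot x2)   [distribute \land over \lor]
≡ \lnot x2 \lor (x3 \land x1)   [simplify]

\lnot x2 \lor (x3 \land x1)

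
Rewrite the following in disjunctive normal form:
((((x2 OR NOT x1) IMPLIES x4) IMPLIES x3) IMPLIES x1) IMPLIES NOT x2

((((x2 OR NOT x1) IMPLIES x4) IMPLIES x3) IMPLIES x1) IMPLIES NOT x2
≡ NOT ((((x2 OR NOT x1) IMPLIES x4) IMPLIES x3) IMPLIES x1) OR NOT x2   [eliminate IMPLIES]
≡ NOT (NOT (((x2 OR NOT x1) IMPLIES x4) IMPLIES x3) OR x1) OR NOT x2   [eliminate IMPLIES]
≡ NOT (NOT (NOT ((x2 OR NOT x1) IMPLIES x4) OR x3) OR x1) OR NOT x2   [eliminate IMPLIES]
≡ NOT (NOT (NOT (NOT (x2 OR NOT x1) OR x4) OR x3) OR x1) OR NOT x2   [eliminate IMPLIES]
≡ (NOT NOT (NOT (NOT (x2 OR NOT x1) OR x4) OR x3) AND NOT x1) OR NOT x2   [De Morgan]
≡ ((NOT (NOT (x2 OR NOT x1) OR x4) OR x3) AND NOT x1) OR NOT x2   [double negation]
≡ (((NOT NOT (x2 OR NOT x1) AND NOT x4) OR x3) AND NOT x1) OR NOT x2   [De Morgan]
≡ ((((x2 OR NOT x1) AND NOT x4) OR x3) AND NOT x1) OR NOT x2   [double negation]
≡ (x2 AND NOT x4 AND NOT x1) OR (NOT x1 AND NOT x4 AND NOT x1) OR (x3 AND NOT x1) OR NOT x2   [distribute AND over OR]
≡ (NOT x1 AND NOT x4) OR (x3 AND NOT x1) OR NOT x2   [simplify]

(NOT x1 AND NOT x4) OR (x3 AND NOT x1) OR NOT x2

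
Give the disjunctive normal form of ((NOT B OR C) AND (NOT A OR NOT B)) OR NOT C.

((NOT B OR C) AND (NOT A OR NOT B)) OR NOT C
≡ (NOT B AND NOT A) OR (NOT B AND NOT B) OR (C AND NOT A) OR (C AND NOT B) OR NOT C   — distribute AND over OR
≡ NOT B OR (C AND NOT A) OR NOT C   — simplify

NOT B OR (C AND NOT A) OR NOT C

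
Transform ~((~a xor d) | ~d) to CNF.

(~d | ~a) & d

~((~a xor d) | ~d)
≡ ~(((~a | d) & ~(~a & d)) | ~d)
≡ ~((~a | d) & ~(~a & d)) & ~~d
≡ (~(~a | d) | ~~(~a & d)) & ~~d
≡ ((~~a & ~d) | ~~(~a & d)) & ~~d
≡ ((a & ~d) | ~~(~a & d)) & ~~d
≡ ((a & ~d) | (~a & d)) & ~~d
≡ ((a & ~d) | (~a & d)) & d
≡ (a | ~a) & (a | d) & (~d | ~a) & (~d | d) & d
≡ (~d | ~a) & d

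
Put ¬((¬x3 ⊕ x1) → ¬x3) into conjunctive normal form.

¬((¬x3 ⊕ x1) → ¬x3)
≡ ¬(¬(¬x3 ⊕ x1) ∨ ¬x3)   — eliminate →
≡ ¬(¬((¬x3 ∨ x1) ∧ ¬(¬x3 ∧ x1)) ∨ ¬x3)   — expand ⊕
≡ ¬¬((¬x3 ∨ x1) ∧ ¬(¬x3 ∧ x1)) ∧ ¬¬x3   — De Morgan
≡ (¬x3 ∨ x1) ∧ ¬(¬x3 ∧ x1) ∧ ¬¬x3   — double negation
≡ (¬x3 ∨ x1) ∧ (¬¬x3 ∨ ¬x1) ∧ ¬¬x3   — De Morgan
≡ (¬x3 ∨ x1) ∧ (x3 ∨ ¬x1) ∧ ¬¬x3   — double negation
≡ (¬x3 ∨ x1) ∧ (x3 ∨ ¬x1) ∧ x3   — double negation
≡ (¬x3 ∨ x1) ∧ x3   — simplify

(¬x3 ∨ x1) ∧ x3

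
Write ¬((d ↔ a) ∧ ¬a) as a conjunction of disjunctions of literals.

d ∨ a

¬((d ↔ a) ∧ ¬a)
≡ ¬((d → a) ∧ (a → d) ∧ ¬a)   (eliminate ↔)
≡ ¬((¬d ∨ a) ∧ (a → d) ∧ ¬a)   (eliminate →)
≡ ¬((¬d ∨ a) ∧ (¬a ∨ d) ∧ ¬a)   (eliminate →)
≡ ¬(¬d ∨ a) ∨ ¬(¬a ∨ d) ∨ ¬¬a   (De Morgan)
≡ (¬¬d ∧ ¬a) ∨ ¬(¬a ∨ d) ∨ ¬¬a   (De Morgan)
≡ (d ∧ ¬a) ∨ ¬(¬a ∨ d) ∨ ¬¬a   (double negation)
≡ (d ∧ ¬a) ∨ (¬¬a ∧ ¬d) ∨ ¬¬a   (De Morgan)
≡ (d ∧ ¬a) ∨ (a ∧ ¬d) ∨ ¬¬a   (double negation)
≡ (d ∧ ¬a) ∨ (a ∧ ¬d) ∨ a   (double negation)
≡ (d ∨ a ∨ a) ∧ (d ∨ ¬d ∨ a) ∧ (¬a ∨ a ∨ a) ∧ (¬a ∨ ¬d ∨ a)   (distribute ∨ over ∧)
≡ d ∨ a   (simplify)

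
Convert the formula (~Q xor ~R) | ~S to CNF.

(~Q xor ~R) | ~S
⇔ ((~Q | ~R) & ~(~Q & ~R)) | ~S   (expand xor)
⇔ ((~Q | ~R) & (~~Q | ~~R)) | ~S   (De Morgan)
⇔ ((~Q | ~R) & (Q | ~~R)) | ~S   (double negation)
⇔ ((~Q | ~R) & (Q | R)) | ~S   (double negation)
⇔ (~Q | ~R | ~S) & (Q | R | ~S)   (distribute | over &)

(~Q | ~R | ~S) & (Q | R | ~S)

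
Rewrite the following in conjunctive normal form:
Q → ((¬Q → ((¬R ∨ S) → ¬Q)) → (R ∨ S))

¬Q ∨ R ∨ S

Q → ((¬Q → ((¬R ∨ S) → ¬Q)) → (R ∨ S))
≡ ¬Q ∨ ((¬Q → ((¬R ∨ S) → ¬Q)) → (R ∨ S))   [eliminate →]
≡ ¬Q ∨ ¬(¬Q → ((¬R ∨ S) → ¬Q)) ∨ R ∨ S   [eliminate →]
≡ ¬Q ∨ ¬(¬¬Q ∨ ((¬R ∨ S) → ¬Q)) ∨ R ∨ S   [eliminate →]
≡ ¬Q ∨ ¬(¬¬Q ∨ ¬(¬R ∨ S) ∨ ¬Q) ∨ R ∨ S   [eliminate →]
≡ ¬Q ∨ (¬¬¬Q ∧ ¬¬(¬R ∨ S) ∧ ¬¬Q) ∨ R ∨ S   [De Morgan]
≡ ¬Q ∨ (¬Q ∧ ¬¬(¬R ∨ S) ∧ ¬¬Q) ∨ R ∨ S   [double negation]
≡ ¬Q ∨ (¬Q ∧ (¬R ∨ S) ∧ ¬¬Q) ∨ R ∨ S   [double negation]
≡ ¬Q ∨ (¬Q ∧ (¬R ∨ S) ∧ Q) ∨ R ∨ S   [double negation]
≡ (¬Q ∨ ¬Q ∨ R ∨ S) ∧ (¬Q ∨ ¬R ∨ S ∨ R ∨ S) ∧ (¬Q ∨ Q ∨ R ∨ S)   [distribute ∨ over ∧]
≡ ¬Q ∨ R ∨ S   [simplify]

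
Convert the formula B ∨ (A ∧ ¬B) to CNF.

B ∨ (A ∧ ¬B)
≡ (B ∨ A) ∧ (B ∨ ¬B)   [distribute ∨ over ∧]
≡ B ∨ A   [simplify]

B ∨ A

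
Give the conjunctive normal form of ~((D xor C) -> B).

(D | C) & (~D | ~C) & ~B

~((D xor C) -> B)
≡ ~(~(D xor C) | B)
≡ ~(~((D | C) & ~(D & C)) | B)
≡ ~~((D | C) & ~(D & C)) & ~B
≡ (D | C) & ~(D & C) & ~B
≡ (D | C) & (~D | ~C) & ~B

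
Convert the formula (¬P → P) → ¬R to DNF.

(¬P → P) → ¬R
⇔ ¬(¬P → P) ∨ ¬R   [eliminate →]
⇔ ¬(¬¬P ∨ P) ∨ ¬R   [eliminate →]
⇔ ¬¬¬P ∧ ¬P ∨ ¬R   [De Morgan]
⇔ ¬P ∧ ¬P ∨ ¬R   [double negation]
⇔ ¬P ∨ ¬R   [simplify]

¬P ∨ ¬R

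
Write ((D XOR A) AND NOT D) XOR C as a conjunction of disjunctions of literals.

((D XOR A) AND NOT D) XOR C
⇔ (((D XOR A) AND NOT D) OR C) AND NOT ((D XOR A) AND NOT D AND C)   — expand XOR
⇔ (((D OR A) AND NOT (D AND A) AND NOT D) OR C) AND NOT ((D XOR A) AND NOT D AND C)   — expand XOR
⇔ (((D OR A) AND NOT (D AND A) AND NOT D) OR C) AND NOT ((D OR A) AND NOT (D AND A) AND NOT D AND C)   — expand XOR
⇔ (((D OR A) AND (NOT D OR NOT A) AND NOT D) OR C) AND NOT ((D OR A) AND NOT (D AND A) AND NOT D AND C)   — De Morgan
⇔ (((D OR A) AND (NOT D OR NOT A) AND NOT D) OR C) AND (NOT (D OR A) OR NOT NOT (D AND A) OR NOT NOT D OR NOT C)   — De Morgan
⇔ (((D OR A) AND (NOT D OR NOT A) AND NOT D) OR C) AND ((NOT D AND NOT A) OR NOT NOT (D AND A) OR NOT NOT D OR NOT C)   — De Morgan
⇔ (((D OR A) AND (NOT D OR NOT A) AND NOT D) OR C) AND ((NOT D AND NOT A) OR (D AND A) OR NOT NOT D OR NOT C)   — double negation
⇔ (((D OR A) AND (NOT D OR NOT A) AND NOT D) OR C) AND ((NOT D AND NOT A) OR (D AND A) OR D OR NOT C)   — double negation
⇔ (D OR A OR C) AND (NOT D OR NOT A OR C) AND (NOT D OR C) AND (NOT D OR D OR D OR NOT C) AND (NOT D OR A OR D OR NOT C) AND (NOT A OR D OR D OR NOT C) AND (NOT A OR A OR D OR NOT C)   — distribute OR over AND
⇔ (D OR A OR C) AND (NOT D OR C) AND (NOT A OR D OR NOT C)   — simplify

(D OR A OR C) AND (NOT D OR C) AND (NOT A OR D OR NOT C)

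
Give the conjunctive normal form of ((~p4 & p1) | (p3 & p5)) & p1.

((~p4 & p1) | (p3 & p5)) & p1
⇔ (~p4 | p3) & (~p4 | p5) & (p1 | p3) & (p1 | p5) & p1   [distribute | over &]
⇔ (~p4 | p3) & (~p4 | p5) & p1   [simplify]

(~p4 | p3) & (~p4 | p5) & p1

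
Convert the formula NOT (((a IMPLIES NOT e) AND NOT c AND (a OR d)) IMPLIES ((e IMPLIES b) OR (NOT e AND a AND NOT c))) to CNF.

NOT (((a IMPLIES NOT e) AND NOT c AND (a OR d)) IMPLIES ((e IMPLIES b) OR (NOT e AND a AND NOT c)))
≡ NOT (NOT ((a IMPLIES NOT e) AND NOT c AND (a OR d)) OR (e IMPLIES b) OR (NOT e AND a AND NOT c))   (eliminate IMPLIES)
≡ NOT (NOT ((NOT a OR NOT e) AND NOT c AND (a OR d)) OR (e IMPLIES b) OR (NOT e AND a AND NOT c))   (eliminate IMPLIES)
≡ NOT (NOT ((NOT a OR NOT e) AND NOT c AND (a OR d)) OR NOT e OR b OR (NOT e AND a AND NOT c))   (eliminate IMPLIES)
≡ NOT NOT ((NOT a OR NOT e) AND NOT c AND (a OR d)) AND NOT NOT e AND NOT b AND NOT (NOT e AND a AND NOT c)   (De Morgan)
≡ (NOT a OR NOT e) AND NOT c AND (a OR d) AND NOT NOT e AND NOT b AND NOT (NOT e AND a AND NOT c)   (double negation)
≡ (NOT a OR NOT e) AND NOT c AND (a OR d) AND e AND NOT b AND NOT (NOT e AND a AND NOT c)   (double negation)
≡ (NOT a OR NOT e) AND NOT c AND (a OR d) AND e AND NOT b AND (NOT NOT e OR NOT a OR NOT NOT c)   (De Morgan)
≡ (NOT a OR NOT e) AND NOT c AND (a OR d) AND e AND NOT b AND (e OR NOT a OR NOT NOT c)   (double negation)
≡ (NOT a OR NOT e) AND NOT c AND (a OR d) AND e AND NOT b AND (e OR NOT a OR c)   (double negation)
≡ (NOT a OR NOT e) AND NOT c AND (a OR d) AND e AND NOT b   (simplify)

(NOT a OR NOT e) AND NOT c AND (a OR d) AND e AND NOT b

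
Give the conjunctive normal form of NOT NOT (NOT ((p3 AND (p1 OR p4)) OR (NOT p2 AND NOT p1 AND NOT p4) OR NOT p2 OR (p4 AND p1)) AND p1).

(NOT p3 OR NOT p1) AND (NOT p3 OR NOT p4) AND p2 AND (NOT p4 OR NOT p1) AND p1

NOT NOT (NOT ((p3 AND (p1 OR p4)) OR (NOT p2 AND NOT p1 AND NOT p4) OR NOT p2 OR (p4 AND p1)) AND p1)
≡ NOT ((p3 AND (p1 OR p4)) OR (NOT p2 AND NOT p1 AND NOT p4) OR NOT p2 OR (p4 AND p1)) AND p1   (double negation)
≡ NOT (p3 AND (p1 OR p4)) AND NOT (NOT p2 AND NOT p1 AND NOT p4) AND NOT NOT p2 AND NOT (p4 AND p1) AND p1   (De Morgan)
≡ (NOT p3 OR NOT (p1 OR p4)) AND NOT (NOT p2 AND NOT p1 AND NOT p4) AND NOT NOT p2 AND NOT (p4 AND p1) AND p1   (De Morgan)
≡ (NOT p3 OR (NOT p1 AND NOT p4)) AND NOT (NOT p2 AND NOT p1 AND NOT p4) AND NOT NOT p2 AND NOT (p4 AND p1) AND p1   (De Morgan)
≡ (NOT p3 OR (NOT p1 AND NOT p4)) AND (NOT NOT p2 OR NOT NOT p1 OR NOT NOT p4) AND NOT NOT p2 AND NOT (p4 AND p1) AND p1   (De Morgan)
≡ (NOT p3 OR (NOT p1 AND NOT p4)) AND (p2 OR NOT NOT p1 OR NOT NOT p4) AND NOT NOT p2 AND NOT (p4 AND p1) AND p1   (double negation)
≡ (NOT p3 OR (NOT p1 AND NOT p4)) AND (p2 OR p1 OR NOT NOT p4) AND NOT NOT p2 AND NOT (p4 AND p1) AND p1   (double negation)
≡ (NOT p3 OR (NOT p1 AND NOT p4)) AND (p2 OR p1 OR p4) AND NOT NOT p2 AND NOT (p4 AND p1) AND p1   (double negation)
≡ (NOT p3 OR (NOT p1 AND NOT p4)) AND (p2 OR p1 OR p4) AND p2 AND NOT (p4 AND p1) AND p1   (double negation)
≡ (NOT p3 OR (NOT p1 AND NOT p4)) AND (p2 OR p1 OR p4) AND p2 AND (NOT p4 OR NOT p1) AND p1   (De Morgan)
≡ (NOT p3 OR NOT p1) AND (NOT p3 OR NOT p4) AND (p2 OR p1 OR p4) AND p2 AND (NOT p4 OR NOT p1) AND p1   (distribute OR over AND)
≡ (NOT p3 OR NOT p1) AND (NOT p3 OR NOT p4) AND p2 AND (NOT p4 OR NOT p1) AND p1   (simplify)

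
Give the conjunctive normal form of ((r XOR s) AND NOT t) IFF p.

(NOT r OR s OR t OR p) AND (NOT s OR r OR t OR p) AND (NOT p OR r OR s) AND (NOT p OR NOT r OR NOT s) AND (NOT p OR NOT t)

((r XOR s) AND NOT t) IFF p
≡ (((r XOR s) AND NOT t) IMPLIES p) AND (p IMPLIES ((r XOR s) AND NOT t))   [eliminate IFF]
≡ (NOT ((r XOR s) AND NOT t) OR p) AND (p IMPLIES ((r XOR s) AND NOT t))   [eliminate IMPLIES]
≡ (NOT ((r OR s) AND NOT (r AND s) AND NOT t) OR p) AND (p IMPLIES ((r XOR s) AND NOT t))   [expand XOR]
≡ (NOT ((r OR s) AND NOT (r AND s) AND NOT t) OR p) AND (NOT p OR ((r XOR s) AND NOT t))   [eliminate IMPLIES]
≡ (NOT ((r OR s) AND NOT (r AND s) AND NOT t) OR p) AND (NOT p OR ((r OR s) AND NOT (r AND s) AND NOT t))   [expand XOR]
≡ (NOT (r OR s) OR NOT NOT (r AND s) OR NOT NOT t OR p) AND (NOT p OR ((r OR s) AND NOT (r AND s) AND NOT t))   [De Morgan]
≡ ((NOT r AND NOT s) OR NOT NOT (r AND s) OR NOT NOT t OR p) AND (NOT p OR ((r OR s) AND NOT (r AND s) AND NOT t))   [De Morgan]
≡ ((NOT r AND NOT s) OR (r AND s) OR NOT NOT t OR p) AND (NOT p OR ((r OR s) AND NOT (r AND s) AND NOT t))   [double negation]
≡ ((NOT r AND NOT s) OR (r AND s) OR t OR p) AND (NOT p OR ((r OR s) AND NOT (r AND s) AND NOT t))   [double negation]
≡ ((NOT r AND NOT s) OR (r AND s) OR t OR p) AND (NOT p OR ((r OR s) AND (NOT r OR NOT s) AND NOT t))   [De Morgan]
≡ (NOT r OR r OR t OR p) AND (NOT r OR s OR t OR p) AND (NOT s OR r OR t OR p) AND (NOT s OR s OR t OR p) AND (NOT p OR r OR s) AND (NOT p OR NOT r OR NOT s) AND (NOT p OR NOT t)   [distribute OR over AND]
≡ (NOT r OR s OR t OR p) AND (NOT s OR r OR t OR p) AND (NOT p OR r OR s) AND (NOT p OR NOT r OR NOT s) AND (NOT p OR NOT t)   [simplify]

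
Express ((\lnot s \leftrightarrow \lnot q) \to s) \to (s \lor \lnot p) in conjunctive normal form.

((\lnot s \leftrightarrow \lnot q) \to s) \to (s \lor \lnot p)
⇔ \lnot ((\lnot s \leftrightarrow \lnot q) \to s) \lor s \lor \lnot p   (eliminate \to)
⇔ \lnot (\lnot (\lnot s \leftrightarrow \lnot q) \lor s) \lor s \lor \lnot p   (eliminate \to)
⇔ \lnot (\lnot ((\lnot s \to \lnot q) \land (\lnot q \to \lnot s)) \lor s) \lor s \lor \lnot p   (eliminate \leftrightarrow)
⇔ \lnot (\lnot ((\lnot \lnot s \lor \lnot q) \land (\lnot q \to \lnot s)) \lor s) \lor s \lor \lnot p   (eliminate \to)
⇔ \lnot (\lnot ((\lnot \lnot s \lor \lnot q) \land (\lnot \lnot q \lor \lnot s)) \lor s) \lor s \lor \lnot p   (eliminate \to)
⇔ (\lnot \lnot ((\lnot \lnot s \lor \lnot q) \land (\lnot \lnot q \lor \lnot s)) \land \lnot s) \lor s \lor \lnot p   (De Morgan)
⇔ ((\lnot \lnot s \lor \lnot q) \land (\lnot \lnot q \lor \lnot s) \land \lnot s) \lor s \lor \lnot p   (double negation)
⇔ ((s \lor \lnot q) \land (\lnot \lnot q \lor \lnot s) \land \lnot s) \lor s \lor \lnot p   (double negation)
⇔ ((s \lor \lnot q) \land (q \lor \lnot s) \land \lnot s) \lor s \lor \lnot p   (double negation)
⇔ (s \lor \lnot q \lor s \lor \lnot p) \land (q \lor \lnot s \lor s \lor \lnot p) \land (\lnot s \lor s \lor \lnot p)   (distribute \lor over \land)
⇔ s \lor \lnot q \lor \lnot p   (simplify)

s \lor \lnot q \lor \lnot p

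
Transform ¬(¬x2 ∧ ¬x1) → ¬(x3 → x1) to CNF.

(¬x2 ∨ x3) ∧ ¬x1

¬(¬x2 ∧ ¬x1) → ¬(x3 → x1)
⇔ ¬¬(¬x2 ∧ ¬x1) ∨ ¬(x3 → x1)
⇔ ¬¬(¬x2 ∧ ¬x1) ∨ ¬(¬x3 ∨ x1)
⇔ (¬x2 ∧ ¬x1) ∨ ¬(¬x3 ∨ x1)
⇔ (¬x2 ∧ ¬x1) ∨ (¬¬x3 ∧ ¬x1)
⇔ (¬x2 ∧ ¬x1) ∨ (x3 ∧ ¬x1)
⇔ (¬x2 ∨ x3) ∧ (¬x2 ∨ ¬x1) ∧ (¬x1 ∨ x3) ∧ (¬x1 ∨ ¬x1)
⇔ (¬x2 ∨ x3) ∧ ¬x1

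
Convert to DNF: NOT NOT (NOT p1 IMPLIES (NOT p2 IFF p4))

p1 OR (p2 AND NOT p4) OR (p4 AND NOT p2)

NOT NOT (NOT p1 IMPLIES (NOT p2 IFF p4))
= NOT NOT (NOT NOT p1 OR (NOT p2 IFF p4))   (eliminate IMPLIES)
= NOT NOT (NOT NOT p1 OR ((NOT p2 IMPLIES p4) AND (p4 IMPLIES NOT p2)))   (eliminate IFF)
= NOT NOT (NOT NOT p1 OR ((NOT NOT p2 OR p4) AND (p4 IMPLIES NOT p2)))   (eliminate IMPLIES)
= NOT NOT (NOT NOT p1 OR ((NOT NOT p2 OR p4) AND (NOT p4 OR NOT p2)))   (eliminate IMPLIES)
= NOT NOT p1 OR ((NOT NOT p2 OR p4) AND (NOT p4 OR NOT p2))   (double negation)
= p1 OR ((NOT NOT p2 OR p4) AND (NOT p4 OR NOT p2))   (double negation)
= p1 OR ((p2 OR p4) AND (NOT p4 OR NOT p2))   (double negation)
= p1 OR (p2 AND NOT p4) OR (p2 AND NOT p2) OR (p4 AND NOT p4) OR (p4 AND NOT p2)   (distribute AND over OR)
= p1 OR (p2 AND NOT p4) OR (p4 AND NOT p2)   (simplify)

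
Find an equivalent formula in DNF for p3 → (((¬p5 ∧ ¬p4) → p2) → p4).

¬p3 ∨ (¬p5 ∧ ¬p4 ∧ ¬p2) ∨ p4

p3 → (((¬p5 ∧ ¬p4) → p2) → p4)
≡ ¬p3 ∨ (((¬p5 ∧ ¬p4) → p2) → p4)   [eliminate →]
≡ ¬p3 ∨ ¬((¬p5 ∧ ¬p4) → p2) ∨ p4   [eliminate →]
≡ ¬p3 ∨ ¬(¬(¬p5 ∧ ¬p4) ∨ p2) ∨ p4   [eliminate →]
≡ ¬p3 ∨ (¬¬(¬p5 ∧ ¬p4) ∧ ¬p2) ∨ p4   [De Morgan]
≡ ¬p3 ∨ (¬p5 ∧ ¬p4 ∧ ¬p2) ∨ p4   [double negation]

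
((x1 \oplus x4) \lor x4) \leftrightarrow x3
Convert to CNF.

(\lnot x1 \lor x4 \lor x3) \land (\lnot x4 \lor x3) \land (\lnot x3 \lor x1 \lor x4)

((x1 \oplus x4) \lor x4) \leftrightarrow x3
⇔ (((x1 \oplus x4) \lor x4) \to x3) \land (x3 \to ((x1 \oplus x4) \lor x4))   [eliminate \leftrightarrow]
⇔ (\lnot ((x1 \oplus x4) \lor x4) \lor x3) \land (x3 \to ((x1 \oplus x4) \lor x4))   [eliminate \to]
⇔ (\lnot (((x1 \lor x4) \land \lnot (x1 \land x4)) \lor x4) \lor x3) \land (x3 \to ((x1 \oplus x4) \lor x4))   [expand \oplus]
⇔ (\lnot (((x1 \lor x4) \land \lnot (x1 \land x4)) \lor x4) \lor x3) \land (\lnot x3 \lor (x1 \oplus x4) \lor x4)   [eliminate \to]
⇔ (\lnot (((x1 \lor x4) \land \lnot (x1 \land x4)) \lor x4) \lor x3) \land (\lnot x3 \lor ((x1 \lor x4) \land \lnot (x1 \land x4)) \lor x4)   [expand \oplus]
⇔ ((\lnot ((x1 \lor x4) \land \lnot (x1 \land x4)) \land \lnot x4) \lor x3) \land (\lnot x3 \lor ((x1 \lor x4) \land \lnot (x1 \land x4)) \lor x4)   [De Morgan]
⇔ (((\lnot (x1 \lor x4) \lor \lnot \lnot (x1 \land x4)) \land \lnot x4) \lor x3) \land (\lnot x3 \lor ((x1 \lor x4) \land \lnot (x1 \land x4)) \lor x4)   [De Morgan]
⇔ ((((\lnot x1 \land \lnot x4) \lor \lnot \lnot (x1 \land x4)) \land \lnot x4) \lor x3) \land (\lnot x3 \lor ((x1 \lor x4) \land \lnot (x1 \land x4)) \lor x4)   [De Morgan]
⇔ ((((\lnot x1 \land \lnot x4) \lor (x1 \land x4)) \land \lnot x4) \lor x3) \land (\lnot x3 \lor ((x1 \lor x4) \land \lnot (x1 \land x4)) \lor x4)   [double negation]
⇔ ((((\lnot x1 \land \lnot x4) \lor (x1 \land x4)) \land \lnot x4) \lor x3) \land (\lnot x3 \lor ((x1 \lor x4) \land (\lnot x1 \lor \lnot x4)) \lor x4)   [De Morgan]
⇔ (\lnot x1 \lor x1 \lor x3) \land (\lnot x1 \lor x4 \lor x3) \land (\lnot x4 \lor x1 \lor x3) \land (\lnot x4 \lor x4 \lor x3) \land (\lnot x4 \lor x3) \land (\lnot x3 \lor x1 \lor x4 \lor x4) \land (\lnot x3 \lor \lnot x1 \lor \lnot x4 \lor x4)   [distribute \lor over \land]
⇔ (\lnot x1 \lor x4 \lor x3) \land (\lnot x4 \lor x3) \land (\lnot x3 \lor x1 \lor x4)   [simplify]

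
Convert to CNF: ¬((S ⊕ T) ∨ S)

(¬T ∨ S) ∧ ¬S

¬((S ⊕ T) ∨ S)
≡ ¬(((S ∨ T) ∧ ¬(S ∧ T)) ∨ S)   [expand ⊕]
≡ ¬((S ∨ T) ∧ ¬(S ∧ T)) ∧ ¬S   [De Morgan]
≡ (¬(S ∨ T) ∨ ¬¬(S ∧ T)) ∧ ¬S   [De Morgan]
≡ ((¬S ∧ ¬T) ∨ ¬¬(S ∧ T)) ∧ ¬S   [De Morgan]
≡ ((¬S ∧ ¬T) ∨ (S ∧ T)) ∧ ¬S   [double negation]
≡ (¬S ∨ S) ∧ (¬S ∨ T) ∧ (¬T ∨ S) ∧ (¬T ∨ T) ∧ ¬S   [distribute ∨ over ∧]
≡ (¬T ∨ S) ∧ ¬S   [simplify]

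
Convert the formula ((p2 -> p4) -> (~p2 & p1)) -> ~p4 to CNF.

p2 | ~p1 | ~p4

((p2 -> p4) -> (~p2 & p1)) -> ~p4
⇔ ~((p2 -> p4) -> (~p2 & p1)) | ~p4
⇔ ~(~(p2 -> p4) | (~p2 & p1)) | ~p4
⇔ ~(~(~p2 | p4) | (~p2 & p1)) | ~p4
⇔ (~~(~p2 | p4) & ~(~p2 & p1)) | ~p4
⇔ ((~p2 | p4) & ~(~p2 & p1)) | ~p4
⇔ ((~p2 | p4) & (~~p2 | ~p1)) | ~p4
⇔ ((~p2 | p4) & (p2 | ~p1)) | ~p4
⇔ (~p2 | p4 | ~p4) & (p2 | ~p1 | ~p4)
⇔ p2 | ~p1 | ~p4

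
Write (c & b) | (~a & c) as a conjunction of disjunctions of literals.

(c & b) | (~a & c)
≡ (c | ~a) & (c | c) & (b | ~a) & (b | c)
≡ c & (b | ~a)

c & (b | ~a)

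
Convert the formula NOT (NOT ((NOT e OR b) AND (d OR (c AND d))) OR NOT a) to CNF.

NOT (NOT ((NOT e OR b) AND (d OR (c AND d))) OR NOT a)
≡ NOT NOT ((NOT e OR b) AND (d OR (c AND d))) AND NOT NOT a
≡ (NOT e OR b) AND (d OR (c AND d)) AND NOT NOT a
≡ (NOT e OR b) AND (d OR (c AND d)) AND a
≡ (NOT e OR b) AND (d OR c) AND (d OR d) AND a
≡ (NOT e OR b) AND d AND a

(NOT e OR b) AND d AND a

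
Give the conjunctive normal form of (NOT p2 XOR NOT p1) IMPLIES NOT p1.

p2 OR NOT p1

(NOT p2 XOR NOT p1) IMPLIES NOT p1
= NOT (NOT p2 XOR NOT p1) OR NOT p1   — eliminate IMPLIES
= NOT ((NOT p2 OR NOT p1) AND NOT (NOT p2 AND NOT p1)) OR NOT p1   — expand XOR
= NOT (NOT p2 OR NOT p1) OR NOT NOT (NOT p2 AND NOT p1) OR NOT p1   — De Morgan
= (NOT NOT p2 AND NOT NOT p1) OR NOT NOT (NOT p2 AND NOT p1) OR NOT p1   — De Morgan
= (p2 AND NOT NOT p1) OR NOT NOT (NOT p2 AND NOT p1) OR NOT p1   — double negation
= (p2 AND p1) OR NOT NOT (NOT p2 AND NOT p1) OR NOT p1   — double negation
= (p2 AND p1) OR (NOT p2 AND NOT p1) OR NOT p1   — double negation
= (p2 OR NOT p2 OR NOT p1) AND (p2 OR NOT p1 OR NOT p1) AND (p1 OR NOT p2 OR NOT p1) AND (p1 OR NOT p1 OR NOT p1)   — distribute OR over AND
= p2 OR NOT p1   — simplify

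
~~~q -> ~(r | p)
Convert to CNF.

(q | ~r) & (q | ~p)

~~~q -> ~(r | p)
≡ ~~~~q | ~(r | p)   [eliminate ->]
≡ ~~q | ~(r | p)   [double negation]
≡ q | ~(r | p)   [double negation]
≡ q | (~r & ~p)   [De Morgan]
≡ (q | ~r) & (q | ~p)   [distribute | over &]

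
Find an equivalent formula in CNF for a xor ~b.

a xor ~b
= (a | ~b) & ~(a & ~b)   — expand xor
= (a | ~b) & (~a | ~~b)   — De Morgan
= (a | ~b) & (~a | b)   — double negation

(a | ~b) & (~a | b)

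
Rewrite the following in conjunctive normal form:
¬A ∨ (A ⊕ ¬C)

¬A ∨ C

¬A ∨ (A ⊕ ¬C)
≡ ¬A ∨ ((A ∨ ¬C) ∧ ¬(A ∧ ¬C))   [expand ⊕]
≡ ¬A ∨ ((A ∨ ¬C) ∧ (¬A ∨ ¬¬C))   [De Morgan]
≡ ¬A ∨ ((A ∨ ¬C) ∧ (¬A ∨ C))   [double negation]
≡ (¬A ∨ A ∨ ¬C) ∧ (¬A ∨ ¬A ∨ C)   [distribute ∨ over ∧]
≡ ¬A ∨ C   [simplify]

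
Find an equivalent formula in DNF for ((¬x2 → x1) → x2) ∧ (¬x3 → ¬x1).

(¬x2 ∧ ¬x1) ∨ (x2 ∧ x3) ∨ (x2 ∧ ¬x1)

((¬x2 → x1) → x2) ∧ (¬x3 → ¬x1)
⇔ (¬(¬x2 → x1) ∨ x2) ∧ (¬x3 → ¬x1)
⇔ (¬(¬¬x2 ∨ x1) ∨ x2) ∧ (¬x3 → ¬x1)
⇔ (¬(¬¬x2 ∨ x1) ∨ x2) ∧ (¬¬x3 ∨ ¬x1)
⇔ ((¬¬¬x2 ∧ ¬x1) ∨ x2) ∧ (¬¬x3 ∨ ¬x1)
⇔ ((¬x2 ∧ ¬x1) ∨ x2) ∧ (¬¬x3 ∨ ¬x1)
⇔ ((¬x2 ∧ ¬x1) ∨ x2) ∧ (x3 ∨ ¬x1)
⇔ (¬x2 ∧ ¬x1 ∧ x3) ∨ (¬x2 ∧ ¬x1 ∧ ¬x1) ∨ (x2 ∧ x3) ∨ (x2 ∧ ¬x1)
⇔ (¬x2 ∧ ¬x1) ∨ (x2 ∧ x3) ∨ (x2 ∧ ¬x1)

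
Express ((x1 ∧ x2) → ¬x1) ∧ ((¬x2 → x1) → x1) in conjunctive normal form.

(¬x1 ∨ ¬x2) ∧ (¬x2 ∨ x1)

((x1 ∧ x2) → ¬x1) ∧ ((¬x2 → x1) → x1)
= (¬(x1 ∧ x2) ∨ ¬x1) ∧ ((¬x2 → x1) → x1)   — eliminate →
= (¬(x1 ∧ x2) ∨ ¬x1) ∧ (¬(¬x2 → x1) ∨ x1)   — eliminate →
= (¬(x1 ∧ x2) ∨ ¬x1) ∧ (¬(¬¬x2 ∨ x1) ∨ x1)   — eliminate →
= (¬x1 ∨ ¬x2 ∨ ¬x1) ∧ (¬(¬¬x2 ∨ x1) ∨ x1)   — De Morgan
= (¬x1 ∨ ¬x2 ∨ ¬x1) ∧ ((¬¬¬x2 ∧ ¬x1) ∨ x1)   — De Morgan
= (¬x1 ∨ ¬x2 ∨ ¬x1) ∧ ((¬x2 ∧ ¬x1) ∨ x1)   — double negation
= (¬x1 ∨ ¬x2 ∨ ¬x1) ∧ (¬x2 ∨ x1) ∧ (¬x1 ∨ x1)   — distribute ∨ over ∧
= (¬x1 ∨ ¬x2) ∧ (¬x2 ∨ x1)   — simplify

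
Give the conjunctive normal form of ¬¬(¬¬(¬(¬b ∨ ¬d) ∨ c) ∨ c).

(b ∨ c) ∧ (d ∨ c)

¬¬(¬¬(¬(¬b ∨ ¬d) ∨ c) ∨ c)
≡ ¬¬(¬(¬b ∨ ¬d) ∨ c) ∨ c   — double negation
≡ ¬(¬b ∨ ¬d) ∨ c ∨ c   — double negation
≡ (¬¬b ∧ ¬¬d) ∨ c ∨ c   — De Morgan
≡ (b ∧ ¬¬d) ∨ c ∨ c   — double negation
≡ (b ∧ d) ∨ c ∨ c   — double negation
≡ (b ∨ c ∨ c) ∧ (d ∨ c ∨ c)   — distribute ∨ over ∧
≡ (b ∨ c) ∧ (d ∨ c)   — simplify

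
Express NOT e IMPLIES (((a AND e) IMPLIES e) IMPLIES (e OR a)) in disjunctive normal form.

NOT e IMPLIES (((a AND e) IMPLIES e) IMPLIES (e OR a))
≡ NOT NOT e OR (((a AND e) IMPLIES e) IMPLIES (e OR a))   [eliminate IMPLIES]
≡ NOT NOT e OR NOT ((a AND e) IMPLIES e) OR e OR a   [eliminate IMPLIES]
≡ NOT NOT e OR NOT (NOT (a AND e) OR e) OR e OR a   [eliminate IMPLIES]
≡ e OR NOT (NOT (a AND e) OR e) OR e OR a   [double negation]
≡ e OR (NOT NOT (a AND e) AND NOT e) OR e OR a   [De Morgan]
≡ e OR (a AND e AND NOT e) OR e OR a   [double negation]
≡ e OR a   [simplify]

e OR a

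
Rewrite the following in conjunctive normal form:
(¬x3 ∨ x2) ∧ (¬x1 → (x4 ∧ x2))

(¬x3 ∨ x2) ∧ (x1 ∨ x4) ∧ (x1 ∨ x2)

(¬x3 ∨ x2) ∧ (¬x1 → (x4 ∧ x2))
⇔ (¬x3 ∨ x2) ∧ (¬¬x1 ∨ (x4 ∧ x2))   [eliminate →]
⇔ (¬x3 ∨ x2) ∧ (x1 ∨ (x4 ∧ x2))   [double negation]
⇔ (¬x3 ∨ x2) ∧ (x1 ∨ x4) ∧ (x1 ∨ x2)   [distribute ∨ over ∧]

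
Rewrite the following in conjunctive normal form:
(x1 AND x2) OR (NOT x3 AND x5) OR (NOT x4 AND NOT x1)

(x1 OR NOT x3 OR NOT x4) AND (x1 OR x5 OR NOT x4) AND (x2 OR NOT x3 OR NOT x4) AND (x2 OR NOT x3 OR NOT x1) AND (x2 OR x5 OR NOT x4) AND (x2 OR x5 OR NOT x1)

(x1 AND x2) OR (NOT x3 AND x5) OR (NOT x4 AND NOT x1)
= (x1 OR NOT x3 OR NOT x4) AND (x1 OR NOT x3 OR NOT x1) AND (x1 OR x5 OR NOT x4) AND (x1 OR x5 OR NOT x1) AND (x2 OR NOT x3 OR NOT x4) AND (x2 OR NOT x3 OR NOT x1) AND (x2 OR x5 OR NOT x4) AND (x2 OR x5 OR NOT x1)   [distribute OR over AND]
= (x1 OR NOT x3 OR NOT x4) AND (x1 OR x5 OR NOT x4) AND (x2 OR NOT x3 OR NOT x4) AND (x2 OR NOT x3 OR NOT x1) AND (x2 OR x5 OR NOT x4) AND (x2 OR x5 OR NOT x1)   [simplify]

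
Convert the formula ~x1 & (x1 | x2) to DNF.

~x1 & (x1 | x2)
≡ (~x1 & x1) | (~x1 & x2)   [distribute & over |]
≡ ~x1 & x2   [simplify]

~x1 & x2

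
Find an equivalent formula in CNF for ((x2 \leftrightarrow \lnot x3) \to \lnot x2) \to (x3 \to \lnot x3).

(\lnot x2 \lor \lnot x3) \land (x2 \lor \lnot x3)

((x2 \leftrightarrow \lnot x3) \to \lnot x2) \to (x3 \to \lnot x3)
≡ \lnot ((x2 \leftrightarrow \lnot x3) \to \lnot x2) \lor (x3 \to \lnot x3)
≡ \lnot (\lnot (x2 \leftrightarrow \lnot x3) \lor \lnot x2) \lor (x3 \to \lnot x3)
≡ \lnot (\lnot ((x2 \to \lnot x3) \land (\lnot x3 \to x2)) \lor \lnot x2) \lor (x3 \to \lnot x3)
≡ \lnot (\lnot ((\lnot x2 \lor \lnot x3) \land (\lnot x3 \to x2)) \lor \lnot x2) \lor (x3 \to \lnot x3)
≡ \lnot (\lnot ((\lnot x2 \lor \lnot x3) \land (\lnot \lnot x3 \lor x2)) \lor \lnot x2) \lor (x3 \to \lnot x3)
≡ \lnot (\lnot ((\lnot x2 \lor \lnot x3) \land (\lnot \lnot x3 \lor x2)) \lor \lnot x2) \lor \lnot x3 \lor \lnot x3
≡ (\lnot \lnot ((\lnot x2 \lor \lnot x3) \land (\lnot \lnot x3 \lor x2)) \land \lnot \lnot x2) \lor \lnot x3 \lor \lnot x3
≡ ((\lnot x2 \lor \lnot x3) \land (\lnot \lnot x3 \lor x2) \land \lnot \lnot x2) \lor \lnot x3 \lor \lnot x3
≡ ((\lnot x2 \lor \lnot x3) \land (x3 \lor x2) \land \lnot \lnot x2) \lor \lnot x3 \lor \lnot x3
≡ ((\lnot x2 \lor \lnot x3) \land (x3 \lor x2) \land x2) \lor \lnot x3 \lor \lnot x3
≡ (\lnot x2 \lor \lnot x3 \lor \lnot x3 \lor \lnot x3) \land (x3 \lor x2 \lor \lnot x3 \lor \lnot x3) \land (x2 \lor \lnot x3 \lor \lnot x3)
≡ (\lnot x2 \lor \lnot x3) \land (x2 \lor \lnot x3)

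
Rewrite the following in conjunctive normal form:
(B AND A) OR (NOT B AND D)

(B OR D) AND (A OR NOT B) AND (A OR D)

(B AND A) OR (NOT B AND D)
= (B OR NOT B) AND (B OR D) AND (A OR NOT B) AND (A OR D)   [distribute OR over AND]
= (B OR D) AND (A OR NOT B) AND (A OR D)   [simplify]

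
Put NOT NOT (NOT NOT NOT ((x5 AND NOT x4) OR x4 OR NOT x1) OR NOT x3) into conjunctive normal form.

(NOT x5 OR x4 OR NOT x3) AND (NOT x4 OR NOT x3) AND (x1 OR NOT x3)

NOT NOT (NOT NOT NOT ((x5 AND NOT x4) OR x4 OR NOT x1) OR NOT x3)
= NOT NOT NOT ((x5 AND NOT x4) OR x4 OR NOT x1) OR NOT x3   [double negation]
= NOT ((x5 AND NOT x4) OR x4 OR NOT x1) OR NOT x3   [double negation]
= (NOT (x5 AND NOT x4) AND NOT x4 AND NOT NOT x1) OR NOT x3   [De Morgan]
= ((NOT x5 OR NOT NOT x4) AND NOT x4 AND NOT NOT x1) OR NOT x3   [De Morgan]
= ((NOT x5 OR x4) AND NOT x4 AND NOT NOT x1) OR NOT x3   [double negation]
= ((NOT x5 OR x4) AND NOT x4 AND x1) OR NOT x3   [double negation]
= (NOT x5 OR x4 OR NOT x3) AND (NOT x4 OR NOT x3) AND (x1 OR NOT x3)   [distribute OR over AND]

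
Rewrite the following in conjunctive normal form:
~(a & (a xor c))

~a | c

~(a & (a xor c))
≡ ~(a & (a | c) & ~(a & c))   — expand xor
≡ ~a | ~(a | c) | ~~(a & c)   — De Morgan
≡ ~a | (~a & ~c) | ~~(a & c)   — De Morgan
≡ ~a | (~a & ~c) | (a & c)   — double negation
≡ (~a | ~a | a) & (~a | ~a | c) & (~a | ~c | a) & (~a | ~c | c)   — distribute | over &
≡ ~a | c   — simplify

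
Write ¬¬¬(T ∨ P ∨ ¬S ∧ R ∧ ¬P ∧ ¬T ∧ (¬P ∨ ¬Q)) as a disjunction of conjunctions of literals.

¬¬¬(T ∨ P ∨ ¬S ∧ R ∧ ¬P ∧ ¬T ∧ (¬P ∨ ¬Q))
≡ ¬(T ∨ P ∨ ¬S ∧ R ∧ ¬P ∧ ¬T ∧ (¬P ∨ ¬Q))   (double negation)
≡ ¬T ∧ ¬P ∧ ¬(¬S ∧ R ∧ ¬P ∧ ¬T ∧ (¬P ∨ ¬Q))   (De Morgan)
≡ ¬T ∧ ¬P ∧ (¬¬S ∨ ¬R ∨ ¬¬P ∨ ¬¬T ∨ ¬(¬P ∨ ¬Q))   (De Morgan)
≡ ¬T ∧ ¬P ∧ (S ∨ ¬R ∨ ¬¬P ∨ ¬¬T ∨ ¬(¬P ∨ ¬Q))   (double negation)
≡ ¬T ∧ ¬P ∧ (S ∨ ¬R ∨ P ∨ ¬¬T ∨ ¬(¬P ∨ ¬Q))   (double negation)
≡ ¬T ∧ ¬P ∧ (S ∨ ¬R ∨ P ∨ T ∨ ¬(¬P ∨ ¬Q))   (double negation)
≡ ¬T ∧ ¬P ∧ (S ∨ ¬R ∨ P ∨ T ∨ ¬¬P ∧ ¬¬Q)   (De Morgan)
≡ ¬T ∧ ¬P ∧ (S ∨ ¬R ∨ P ∨ T ∨ P ∧ ¬¬Q)   (double negation)
≡ ¬T ∧ ¬P ∧ (S ∨ ¬R ∨ P ∨ T ∨ P ∧ Q)   (double negation)
≡ ¬T ∧ ¬P ∧ S ∨ ¬T ∧ ¬P ∧ ¬R ∨ ¬T ∧ ¬P ∧ P ∨ ¬T ∧ ¬P ∧ T ∨ ¬T ∧ ¬P ∧ P ∧ Q   (distribute ∧ over ∨)
≡ ¬T ∧ ¬P ∧ S ∨ ¬T ∧ ¬P ∧ ¬R   (simplify)

¬T ∧ ¬P ∧ S ∨ ¬T ∧ ¬P ∧ ¬R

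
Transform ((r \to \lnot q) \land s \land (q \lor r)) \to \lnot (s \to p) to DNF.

(r \land q) \lor \lnot s \lor (\lnot q \land \lnot r) \lor (s \land \lnot p)

((r \to \lnot q) \land s \land (q \lor r)) \to \lnot (s \to p)
⇔ \lnot ((r \to \lnot q) \land s \land (q \lor r)) \lor \lnot (s \to p)   (eliminate \to)
⇔ \lnot ((\lnot r \lor \lnot q) \land s \land (q \lor r)) \lor \lnot (s \to p)   (eliminate \to)
⇔ \lnot ((\lnot r \lor \lnot q) \land s \land (q \lor r)) \lor \lnot (\lnot s \lor p)   (eliminate \to)
⇔ \lnot (\lnot r \lor \lnot q) \lor \lnot s \lor \lnot (q \lor r) \lor \lnot (\lnot s \lor p)   (De Morgan)
⇔ (\lnot \lnot r \land \lnot \lnot q) \lor \lnot s \lor \lnot (q \lor r) \lor \lnot (\lnot s \lor p)   (De Morgan)
⇔ (r \land \lnot \lnot q) \lor \lnot s \lor \lnot (q \lor r) \lor \lnot (\lnot s \lor p)   (double negation)
⇔ (r \land q) \lor \lnot s \lor \lnot (q \lor r) \lor \lnot (\lnot s \lor p)   (double negation)
⇔ (r \land q) \lor \lnot s \lor (\lnot q \land \lnot r) \lor \lnot (\lnot s \lor p)   (De Morgan)
⇔ (r \land q) \lor \lnot s \lor (\lnot q \land \lnot r) \lor (\lnot \lnot s \land \lnot p)   (De Morgan)
⇔ (r \land q) \lor \lnot s \lor (\lnot q \land \lnot r) \lor (s \land \lnot p)   (double negation)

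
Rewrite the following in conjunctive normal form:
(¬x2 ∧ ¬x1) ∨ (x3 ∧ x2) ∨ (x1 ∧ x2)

(¬x2 ∨ x3 ∨ x1) ∧ (¬x1 ∨ x2)

(¬x2 ∧ ¬x1) ∨ (x3 ∧ x2) ∨ (x1 ∧ x2)
≡ (¬x2 ∨ x3 ∨ x1) ∧ (¬x2 ∨ x3 ∨ x2) ∧ (¬x2 ∨ x2 ∨ x1) ∧ (¬x2 ∨ x2 ∨ x2) ∧ (¬x1 ∨ x3 ∨ x1) ∧ (¬x1 ∨ x3 ∨ x2) ∧ (¬x1 ∨ x2 ∨ x1) ∧ (¬x1 ∨ x2 ∨ x2)   — distribute ∨ over ∧
≡ (¬x2 ∨ x3 ∨ x1) ∧ (¬x1 ∨ x2)   — simplify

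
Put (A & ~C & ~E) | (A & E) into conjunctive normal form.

(A & ~C & ~E) | (A & E)
⇔ (A | A) & (A | E) & (~C | A) & (~C | E) & (~E | A) & (~E | E)   — distribute | over &
⇔ A & (~C | E)   — simplify

A & (~C | E)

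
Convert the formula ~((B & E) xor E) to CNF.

~E | B

~((B & E) xor E)
≡ ~(((B & E) | E) & ~(B & E & E))   [expand xor]
≡ ~((B & E) | E) | ~~(B & E & E)   [De Morgan]
≡ (~(B & E) & ~E) | ~~(B & E & E)   [De Morgan]
≡ ((~B | ~E) & ~E) | ~~(B & E & E)   [De Morgan]
≡ ((~B | ~E) & ~E) | (B & E & E)   [double negation]
≡ (~B | ~E | B) & (~B | ~E | E) & (~B | ~E | E) & (~E | B) & (~E | E) & (~E | E)   [distribute | over &]
≡ ~E | B   [simplify]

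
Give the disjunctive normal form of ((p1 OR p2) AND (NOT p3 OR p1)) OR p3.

((p1 OR p2) AND (NOT p3 OR p1)) OR p3
= (p1 AND NOT p3) OR (p1 AND p1) OR (p2 AND NOT p3) OR (p2 AND p1) OR p3   — distribute AND over OR
= p1 OR (p2 AND NOT p3) OR p3   — simplify

p1 OR (p2 AND NOT p3) OR p3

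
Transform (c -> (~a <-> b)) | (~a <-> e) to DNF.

(c -> (~a <-> b)) | (~a <-> e)
≡ ~c | (~a <-> b) | (~a <-> e)
≡ ~c | ((~a -> b) & (b -> ~a)) | (~a <-> e)
≡ ~c | ((~~a | b) & (b -> ~a)) | (~a <-> e)
≡ ~c | ((~~a | b) & (~b | ~a)) | (~a <-> e)
≡ ~c | ((~~a | b) & (~b | ~a)) | ((~a -> e) & (e -> ~a))
≡ ~c | ((~~a | b) & (~b | ~a)) | ((~~a | e) & (e -> ~a))
≡ ~c | ((~~a | b) & (~b | ~a)) | ((~~a | e) & (~e | ~a))
≡ ~c | ((a | b) & (~b | ~a)) | ((~~a | e) & (~e | ~a))
≡ ~c | ((a | b) & (~b | ~a)) | ((a | e) & (~e | ~a))
≡ ~c | (a & ~b) | (a & ~a) | (b & ~b) | (b & ~a) | (a & ~e) | (a & ~a) | (e & ~e) | (e & ~a)
≡ ~c | (a & ~b) | (b & ~a) | (a & ~e) | (e & ~a)

~c | (a & ~b) | (b & ~a) | (a & ~e) | (e & ~a)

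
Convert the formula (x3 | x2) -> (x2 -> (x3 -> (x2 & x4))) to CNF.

~x3 | ~x2 | x4

(x3 | x2) -> (x2 -> (x3 -> (x2 & x4)))
⇔ ~(x3 | x2) | (x2 -> (x3 -> (x2 & x4)))   (eliminate ->)
⇔ ~(x3 | x2) | ~x2 | (x3 -> (x2 & x4))   (eliminate ->)
⇔ ~(x3 | x2) | ~x2 | ~x3 | (x2 & x4)   (eliminate ->)
⇔ (~x3 & ~x2) | ~x2 | ~x3 | (x2 & x4)   (De Morgan)
⇔ (~x3 | ~x2 | ~x3 | x2) & (~x3 | ~x2 | ~x3 | x4) & (~x2 | ~x2 | ~x3 | x2) & (~x2 | ~x2 | ~x3 | x4)   (distribute | over &)
⇔ ~x3 | ~x2 | x4   (simplify)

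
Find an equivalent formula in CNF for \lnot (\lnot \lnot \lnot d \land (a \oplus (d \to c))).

\lnot (\lnot \lnot \lnot d \land (a \oplus (d \to c)))
⇔ \lnot (\lnot \lnot \lnot d \land (a \lor (d \to c)) \land \lnot (a \land (d \to c)))   [expand \oplus]
⇔ \lnot (\lnot \lnot \lnot d \land (a \lor \lnot d \lor c) \land \lnot (a \land (d \to c)))   [eliminate \to]
⇔ \lnot (\lnot \lnot \lnot d \land (a \lor \lnot d \lor c) \land \lnot (a \land (\lnot d \lor c)))   [eliminate \to]
⇔ \lnot \lnot \lnot \lnot d \lor \lnot (a \lor \lnot d \lor c) \lor \lnot \lnot (a \land (\lnot d \lor c))   [De Morgan]
⇔ \lnot \lnot d \lor \lnot (a \lor \lnot d \lor c) \lor \lnot \lnot (a \land (\lnot d \lor c))   [double negation]
⇔ d \lor \lnot (a \lor \lnot d \lor c) \lor \lnot \lnot (a \land (\lnot d \lor c))   [double negation]
⇔ d \lor (\lnot a \land \lnot \lnot d \land \lnot c) \lor \lnot \lnot (a \land (\lnot d \lor c))   [De Morgan]
⇔ d \lor (\lnot a \land d \land \lnot c) \lor \lnot \lnot (a \land (\lnot d \lor c))   [double negation]
⇔ d \lor (\lnot a \land d \land \lnot c) \lor (a \land (\lnot d \lor c))   [double negation]
⇔ (d \lor \lnot a \lor a) \land (d \lor \lnot a \lor \lnot d \lor c) \land (d \lor d \lor a) \land (d \lor d \lor \lnot d \lor c) \land (d \lor \lnot c \lor a) \land (d \lor \lnot c \lor \lnot d \lor c)   [distribute \lor over \land]
⇔ d \lor a   [simplify]

d \lor a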